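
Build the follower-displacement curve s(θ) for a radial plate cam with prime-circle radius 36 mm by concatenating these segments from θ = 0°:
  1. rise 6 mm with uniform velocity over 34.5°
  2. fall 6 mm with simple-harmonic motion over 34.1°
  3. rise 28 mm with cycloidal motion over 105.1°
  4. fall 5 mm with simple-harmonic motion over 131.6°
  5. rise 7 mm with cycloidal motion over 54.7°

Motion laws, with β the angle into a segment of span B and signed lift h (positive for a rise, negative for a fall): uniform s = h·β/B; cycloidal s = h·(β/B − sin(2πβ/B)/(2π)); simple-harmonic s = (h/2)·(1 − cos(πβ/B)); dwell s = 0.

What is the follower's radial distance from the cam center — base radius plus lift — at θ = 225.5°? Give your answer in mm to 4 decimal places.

seg 1 [0°–34.5°] uniform, h=6: full span → s += 6 → s = 6.0000
seg 2 [34.5°–68.6°] simple-harmonic, h=-6: full span → s += -6 → s = 0.0000
seg 3 [68.6°–173.7°] cycloidal, h=28: full span → s += 28 → s = 28.0000
seg 4 [173.7°–305.3°] simple-harmonic, h=-5: θ=225.5° here. β=51.8, B=131.6. -5/2·(1 − cos(π·0.3936)) = -1.6799 → s = 26.3201
radial distance = base radius + s = 36 + 26.3201 = 62.3201

62.3201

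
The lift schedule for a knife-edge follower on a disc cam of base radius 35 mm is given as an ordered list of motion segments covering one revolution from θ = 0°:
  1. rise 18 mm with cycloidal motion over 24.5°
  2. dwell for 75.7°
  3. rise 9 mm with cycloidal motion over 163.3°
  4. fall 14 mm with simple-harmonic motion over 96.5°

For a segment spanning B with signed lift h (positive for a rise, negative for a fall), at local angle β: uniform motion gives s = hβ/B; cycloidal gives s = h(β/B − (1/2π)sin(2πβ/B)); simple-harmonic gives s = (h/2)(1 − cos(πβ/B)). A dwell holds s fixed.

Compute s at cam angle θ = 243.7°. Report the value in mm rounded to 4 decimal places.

seg 1 [0°–24.5°] cycloidal, h=18: full span → s += 18 → s = 18.0000
seg 2 [24.5°–100.2°] dwell: s stays 18.0000
seg 3 [100.2°–263.5°] cycloidal, h=9: θ=243.7° here. β=143.5, B=163.3. 9·(0.8788 − sin(2π·0.8788)/(2π)) = 8.8975 → s = 26.8975

26.8975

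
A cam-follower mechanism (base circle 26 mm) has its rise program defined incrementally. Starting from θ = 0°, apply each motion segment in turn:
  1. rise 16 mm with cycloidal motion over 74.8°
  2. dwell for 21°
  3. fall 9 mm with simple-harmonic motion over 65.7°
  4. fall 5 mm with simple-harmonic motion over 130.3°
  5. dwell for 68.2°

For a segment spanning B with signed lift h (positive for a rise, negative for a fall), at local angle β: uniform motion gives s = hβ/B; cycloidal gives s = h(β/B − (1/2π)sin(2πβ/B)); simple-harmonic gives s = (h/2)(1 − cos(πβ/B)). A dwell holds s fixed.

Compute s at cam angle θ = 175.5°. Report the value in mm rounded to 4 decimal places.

seg 1 [0°–74.8°] cycloidal, h=16: full span → s += 16 → s = 16.0000
seg 2 [74.8°–95.8°] dwell: s stays 16.0000
seg 3 [95.8°–161.5°] simple-harmonic, h=-9: full span → s += -9 → s = 7.0000
seg 4 [161.5°–291.8°] simple-harmonic, h=-5: θ=175.5° here. β=14, B=130.3. -5/2·(1 − cos(π·0.1074)) = -0.1411 → s = 6.8589

6.8589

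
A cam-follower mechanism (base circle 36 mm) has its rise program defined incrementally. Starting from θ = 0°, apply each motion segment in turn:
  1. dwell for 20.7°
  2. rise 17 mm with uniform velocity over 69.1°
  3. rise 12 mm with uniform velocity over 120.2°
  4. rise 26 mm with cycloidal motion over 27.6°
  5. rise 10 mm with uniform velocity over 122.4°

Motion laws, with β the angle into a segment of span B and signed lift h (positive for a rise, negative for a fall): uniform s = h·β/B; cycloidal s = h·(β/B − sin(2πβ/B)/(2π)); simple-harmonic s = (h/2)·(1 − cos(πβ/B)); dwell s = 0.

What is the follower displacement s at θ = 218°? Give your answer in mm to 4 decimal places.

seg 1 [0°–20.7°] dwell: s stays 0.0000
seg 2 [20.7°–89.8°] uniform, h=17: full span → s += 17 → s = 17.0000
seg 3 [89.8°–210°] uniform, h=12: full span → s += 12 → s = 29.0000
seg 4 [210°–237.6°] cycloidal, h=26: θ=218° here. β=8, B=27.6. 26·(0.2899 − sin(2π·0.2899)/(2π)) = 3.5273 → s = 32.5273

32.5273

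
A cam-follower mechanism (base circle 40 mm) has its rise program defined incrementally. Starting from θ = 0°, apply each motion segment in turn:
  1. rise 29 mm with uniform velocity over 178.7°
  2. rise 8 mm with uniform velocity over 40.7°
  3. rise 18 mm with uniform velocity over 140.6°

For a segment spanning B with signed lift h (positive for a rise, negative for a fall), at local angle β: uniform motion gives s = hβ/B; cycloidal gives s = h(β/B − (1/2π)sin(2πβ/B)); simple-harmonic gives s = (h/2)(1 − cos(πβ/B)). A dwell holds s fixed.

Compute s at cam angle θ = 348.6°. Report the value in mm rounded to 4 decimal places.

seg 1 [0°–178.7°] uniform, h=29: full span → s += 29 → s = 29.0000
seg 2 [178.7°–219.4°] uniform, h=8: full span → s += 8 → s = 37.0000
seg 3 [219.4°–360°] uniform, h=18: θ=348.6° here. β=129.2, B=140.6. 18·129.2/140.6 = 16.5405 → s = 53.5405

53.5405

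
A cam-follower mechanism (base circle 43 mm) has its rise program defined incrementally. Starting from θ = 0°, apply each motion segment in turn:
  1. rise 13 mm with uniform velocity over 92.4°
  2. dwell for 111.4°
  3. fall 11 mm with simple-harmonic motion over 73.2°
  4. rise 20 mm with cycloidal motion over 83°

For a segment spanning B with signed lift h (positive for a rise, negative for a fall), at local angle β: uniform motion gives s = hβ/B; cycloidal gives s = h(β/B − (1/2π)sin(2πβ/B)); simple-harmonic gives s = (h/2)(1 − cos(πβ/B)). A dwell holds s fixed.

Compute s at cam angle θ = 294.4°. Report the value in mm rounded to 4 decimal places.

seg 1 [0°–92.4°] uniform, h=13: full span → s += 13 → s = 13.0000
seg 2 [92.4°–203.8°] dwell: s stays 13.0000
seg 3 [203.8°–277°] simple-harmonic, h=-11: full span → s += -11 → s = 2.0000
seg 4 [277°–360°] cycloidal, h=20: θ=294.4° here. β=17.4, B=83. 20·(0.2096 − sin(2π·0.2096)/(2π)) = 1.1115 → s = 3.1115

3.1115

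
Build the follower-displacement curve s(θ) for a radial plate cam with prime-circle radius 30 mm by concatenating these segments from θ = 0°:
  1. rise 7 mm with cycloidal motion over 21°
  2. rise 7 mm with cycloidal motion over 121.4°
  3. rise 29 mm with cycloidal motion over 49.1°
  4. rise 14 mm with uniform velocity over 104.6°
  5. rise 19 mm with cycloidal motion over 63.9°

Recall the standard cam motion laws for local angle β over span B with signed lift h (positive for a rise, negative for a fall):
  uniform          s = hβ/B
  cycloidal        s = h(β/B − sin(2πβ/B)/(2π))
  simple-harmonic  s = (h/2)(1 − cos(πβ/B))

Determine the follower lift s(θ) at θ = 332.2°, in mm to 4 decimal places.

seg 1 [0°–21°] cycloidal, h=7: full span → s += 7 → s = 7.0000
seg 2 [21°–142.4°] cycloidal, h=7: full span → s += 7 → s = 14.0000
seg 3 [142.4°–191.5°] cycloidal, h=29: full span → s += 29 → s = 43.0000
seg 4 [191.5°–296.1°] uniform, h=14: full span → s += 14 → s = 57.0000
seg 5 [296.1°–360°] cycloidal, h=19: θ=332.2° here. β=36.1, B=63.9. 19·(0.5649 − sin(2π·0.5649)/(2π)) = 11.9340 → s = 68.9340

68.9340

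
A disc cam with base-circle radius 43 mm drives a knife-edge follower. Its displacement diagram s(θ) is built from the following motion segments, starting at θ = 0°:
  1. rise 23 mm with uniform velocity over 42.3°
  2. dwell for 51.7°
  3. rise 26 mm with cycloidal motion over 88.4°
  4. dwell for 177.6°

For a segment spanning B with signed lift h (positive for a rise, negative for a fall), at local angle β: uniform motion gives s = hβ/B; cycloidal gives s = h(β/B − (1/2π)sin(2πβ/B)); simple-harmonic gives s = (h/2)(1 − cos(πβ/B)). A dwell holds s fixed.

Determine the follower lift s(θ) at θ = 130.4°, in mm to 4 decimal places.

seg 1 [0°–42.3°] uniform, h=23: full span → s += 23 → s = 23.0000
seg 2 [42.3°–94°] dwell: s stays 23.0000
seg 3 [94°–182.4°] cycloidal, h=26: θ=130.4° here. β=36.4, B=88.4. 26·(0.4118 − sin(2π·0.4118)/(2π)) = 8.5275 → s = 31.5275

31.5275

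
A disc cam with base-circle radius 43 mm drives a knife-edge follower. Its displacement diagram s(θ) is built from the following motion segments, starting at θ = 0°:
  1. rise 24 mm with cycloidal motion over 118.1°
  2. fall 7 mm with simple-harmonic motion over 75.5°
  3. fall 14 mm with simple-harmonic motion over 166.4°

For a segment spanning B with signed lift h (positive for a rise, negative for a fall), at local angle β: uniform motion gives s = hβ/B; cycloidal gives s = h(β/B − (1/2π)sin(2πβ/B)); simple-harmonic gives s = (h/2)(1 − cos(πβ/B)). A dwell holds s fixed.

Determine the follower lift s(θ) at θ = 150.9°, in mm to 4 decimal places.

seg 1 [0°–118.1°] cycloidal, h=24: full span → s += 24 → s = 24.0000
seg 2 [118.1°–193.6°] simple-harmonic, h=-7: θ=150.9° here. β=32.8, B=75.5. -7/2·(1 − cos(π·0.4344)) = -2.7842 → s = 21.2158

21.2158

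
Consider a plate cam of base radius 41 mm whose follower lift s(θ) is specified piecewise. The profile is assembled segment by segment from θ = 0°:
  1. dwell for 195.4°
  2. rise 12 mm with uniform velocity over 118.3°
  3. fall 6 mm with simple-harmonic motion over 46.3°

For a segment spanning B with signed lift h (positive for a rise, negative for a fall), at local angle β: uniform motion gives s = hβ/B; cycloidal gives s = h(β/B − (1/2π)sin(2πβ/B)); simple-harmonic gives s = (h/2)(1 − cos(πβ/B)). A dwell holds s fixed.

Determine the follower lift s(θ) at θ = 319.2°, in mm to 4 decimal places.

seg 1 [0°–195.4°] dwell: s stays 0.0000
seg 2 [195.4°–313.7°] uniform, h=12: full span → s += 12 → s = 12.0000
seg 3 [313.7°–360°] simple-harmonic, h=-6: θ=319.2° here. β=5.5, B=46.3. -6/2·(1 − cos(π·0.1188)) = -0.2065 → s = 11.7935

11.7935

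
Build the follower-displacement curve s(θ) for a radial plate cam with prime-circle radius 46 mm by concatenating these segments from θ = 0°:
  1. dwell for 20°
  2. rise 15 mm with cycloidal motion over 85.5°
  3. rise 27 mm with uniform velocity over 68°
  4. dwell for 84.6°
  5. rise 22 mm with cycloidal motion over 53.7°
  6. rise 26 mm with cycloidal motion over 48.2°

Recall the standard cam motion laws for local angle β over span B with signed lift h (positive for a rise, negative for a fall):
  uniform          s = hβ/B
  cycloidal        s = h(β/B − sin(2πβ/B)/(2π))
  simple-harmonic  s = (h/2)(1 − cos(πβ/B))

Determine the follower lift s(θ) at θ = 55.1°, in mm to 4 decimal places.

seg 1 [0°–20°] dwell: s stays 0.0000
seg 2 [20°–105.5°] cycloidal, h=15: θ=55.1° here. β=35.1, B=85.5. 15·(0.4105 − sin(2π·0.4105)/(2π)) = 4.8854 → s = 4.8854

4.8854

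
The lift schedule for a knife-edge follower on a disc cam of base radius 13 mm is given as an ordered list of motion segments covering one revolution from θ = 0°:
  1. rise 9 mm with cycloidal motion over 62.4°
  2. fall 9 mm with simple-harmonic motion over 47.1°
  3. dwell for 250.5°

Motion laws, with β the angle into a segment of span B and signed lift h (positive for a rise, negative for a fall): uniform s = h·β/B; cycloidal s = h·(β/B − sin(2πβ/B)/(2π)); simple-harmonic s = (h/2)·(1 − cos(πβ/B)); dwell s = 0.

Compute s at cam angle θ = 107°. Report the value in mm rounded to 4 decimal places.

seg 1 [0°–62.4°] cycloidal, h=9: full span → s += 9 → s = 9.0000
seg 2 [62.4°–109.5°] simple-harmonic, h=-9: θ=107° here. β=44.6, B=47.1. -9/2·(1 − cos(π·0.9469)) = -8.9376 → s = 0.0624

0.0624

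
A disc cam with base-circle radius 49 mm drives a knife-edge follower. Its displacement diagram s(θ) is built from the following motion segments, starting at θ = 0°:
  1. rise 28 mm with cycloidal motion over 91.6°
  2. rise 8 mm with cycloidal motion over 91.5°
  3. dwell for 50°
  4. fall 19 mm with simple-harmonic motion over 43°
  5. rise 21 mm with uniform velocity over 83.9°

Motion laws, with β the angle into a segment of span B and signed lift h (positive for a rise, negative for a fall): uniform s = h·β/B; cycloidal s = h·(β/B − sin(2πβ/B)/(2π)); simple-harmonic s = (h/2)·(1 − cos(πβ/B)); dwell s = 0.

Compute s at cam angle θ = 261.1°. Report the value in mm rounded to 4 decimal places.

seg 1 [0°–91.6°] cycloidal, h=28: full span → s += 28 → s = 28.0000
seg 2 [91.6°–183.1°] cycloidal, h=8: full span → s += 8 → s = 36.0000
seg 3 [183.1°–233.1°] dwell: s stays 36.0000
seg 4 [233.1°–276.1°] simple-harmonic, h=-19: θ=261.1° here. β=28, B=43. -19/2·(1 − cos(π·0.6512)) = -13.8438 → s = 22.1562

22.1562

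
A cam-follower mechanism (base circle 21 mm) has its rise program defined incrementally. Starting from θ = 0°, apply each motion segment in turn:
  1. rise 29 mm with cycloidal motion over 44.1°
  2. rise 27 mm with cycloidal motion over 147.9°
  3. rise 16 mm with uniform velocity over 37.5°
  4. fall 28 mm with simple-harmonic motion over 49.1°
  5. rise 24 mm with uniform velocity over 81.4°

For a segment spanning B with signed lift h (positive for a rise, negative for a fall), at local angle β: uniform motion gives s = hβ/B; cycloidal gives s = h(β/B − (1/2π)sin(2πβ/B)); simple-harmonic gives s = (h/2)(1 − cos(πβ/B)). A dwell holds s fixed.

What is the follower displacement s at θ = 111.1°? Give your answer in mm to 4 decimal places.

seg 1 [0°–44.1°] cycloidal, h=29: full span → s += 29 → s = 29.0000
seg 2 [44.1°–192°] cycloidal, h=27: θ=111.1° here. β=67, B=147.9. 27·(0.4530 − sin(2π·0.4530)/(2π)) = 10.9808 → s = 39.9808

39.9808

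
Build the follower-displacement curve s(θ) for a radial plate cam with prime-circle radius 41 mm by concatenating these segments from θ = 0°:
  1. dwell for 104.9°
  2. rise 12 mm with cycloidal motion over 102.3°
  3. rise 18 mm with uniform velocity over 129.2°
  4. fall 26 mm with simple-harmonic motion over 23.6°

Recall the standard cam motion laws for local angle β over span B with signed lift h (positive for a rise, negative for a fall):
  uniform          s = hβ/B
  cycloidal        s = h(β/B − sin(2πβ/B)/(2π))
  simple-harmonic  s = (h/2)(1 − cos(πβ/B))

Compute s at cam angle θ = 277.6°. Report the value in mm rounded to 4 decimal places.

seg 1 [0°–104.9°] dwell: s stays 0.0000
seg 2 [104.9°–207.2°] cycloidal, h=12: full span → s += 12 → s = 12.0000
seg 3 [207.2°–336.4°] uniform, h=18: θ=277.6° here. β=70.4, B=129.2. 18·70.4/129.2 = 9.8080 → s = 21.8080

21.8080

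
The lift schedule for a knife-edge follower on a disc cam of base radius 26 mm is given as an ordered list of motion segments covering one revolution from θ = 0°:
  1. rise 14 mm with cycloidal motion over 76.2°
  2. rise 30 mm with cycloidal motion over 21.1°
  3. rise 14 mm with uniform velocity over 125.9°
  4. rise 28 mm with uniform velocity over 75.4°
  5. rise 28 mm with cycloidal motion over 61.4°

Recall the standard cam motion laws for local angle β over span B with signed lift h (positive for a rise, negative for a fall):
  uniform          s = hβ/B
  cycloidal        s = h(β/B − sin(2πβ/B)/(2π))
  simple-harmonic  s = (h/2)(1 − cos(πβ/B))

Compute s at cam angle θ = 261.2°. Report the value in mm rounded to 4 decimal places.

seg 1 [0°–76.2°] cycloidal, h=14: full span → s += 14 → s = 14.0000
seg 2 [76.2°–97.3°] cycloidal, h=30: full span → s += 30 → s = 44.0000
seg 3 [97.3°–223.2°] uniform, h=14: full span → s += 14 → s = 58.0000
seg 4 [223.2°–298.6°] uniform, h=28: θ=261.2° here. β=38, B=75.4. 28·38/75.4 = 14.1114 → s = 72.1114

72.1114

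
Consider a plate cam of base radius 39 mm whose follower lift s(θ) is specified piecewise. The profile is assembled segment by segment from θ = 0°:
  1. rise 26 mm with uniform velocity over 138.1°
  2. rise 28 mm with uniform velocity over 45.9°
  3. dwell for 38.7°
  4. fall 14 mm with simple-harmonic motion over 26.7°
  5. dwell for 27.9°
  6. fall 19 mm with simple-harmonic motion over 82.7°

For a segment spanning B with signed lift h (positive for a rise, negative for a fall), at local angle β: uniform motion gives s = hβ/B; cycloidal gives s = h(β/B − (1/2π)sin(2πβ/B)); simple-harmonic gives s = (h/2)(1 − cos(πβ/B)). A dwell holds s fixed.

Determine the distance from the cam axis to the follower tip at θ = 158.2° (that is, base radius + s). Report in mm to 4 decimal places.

seg 1 [0°–138.1°] uniform, h=26: full span → s += 26 → s = 26.0000
seg 2 [138.1°–184°] uniform, h=28: θ=158.2° here. β=20.1, B=45.9. 28·20.1/45.9 = 12.2614 → s = 38.2614
radial distance = base radius + s = 39 + 38.2614 = 77.2614

77.2614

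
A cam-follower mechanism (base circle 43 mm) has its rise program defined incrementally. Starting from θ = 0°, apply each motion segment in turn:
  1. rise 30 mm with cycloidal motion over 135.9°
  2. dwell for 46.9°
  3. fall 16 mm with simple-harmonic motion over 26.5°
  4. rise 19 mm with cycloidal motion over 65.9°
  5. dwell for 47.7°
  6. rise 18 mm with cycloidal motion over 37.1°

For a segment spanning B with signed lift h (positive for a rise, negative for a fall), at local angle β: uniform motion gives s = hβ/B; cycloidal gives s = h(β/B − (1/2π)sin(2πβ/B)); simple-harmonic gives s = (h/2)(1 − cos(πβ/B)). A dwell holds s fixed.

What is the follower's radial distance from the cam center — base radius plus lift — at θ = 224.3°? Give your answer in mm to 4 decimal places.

seg 1 [0°–135.9°] cycloidal, h=30: full span → s += 30 → s = 30.0000
seg 2 [135.9°–182.8°] dwell: s stays 30.0000
seg 3 [182.8°–209.3°] simple-harmonic, h=-16: full span → s += -16 → s = 14.0000
seg 4 [209.3°–275.2°] cycloidal, h=19: θ=224.3° here. β=15, B=65.9. 19·(0.2276 − sin(2π·0.2276)/(2π)) = 1.3306 → s = 15.3306
radial distance = base radius + s = 43 + 15.3306 = 58.3306

58.3306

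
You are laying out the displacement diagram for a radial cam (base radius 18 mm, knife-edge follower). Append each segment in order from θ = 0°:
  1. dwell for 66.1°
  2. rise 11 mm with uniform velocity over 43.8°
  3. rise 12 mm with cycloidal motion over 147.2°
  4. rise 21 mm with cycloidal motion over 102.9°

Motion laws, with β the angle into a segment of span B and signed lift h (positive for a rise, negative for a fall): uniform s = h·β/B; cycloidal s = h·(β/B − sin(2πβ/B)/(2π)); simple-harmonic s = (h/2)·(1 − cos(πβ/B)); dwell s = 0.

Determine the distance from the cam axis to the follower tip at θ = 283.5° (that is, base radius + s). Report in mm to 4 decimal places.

seg 1 [0°–66.1°] dwell: s stays 0.0000
seg 2 [66.1°–109.9°] uniform, h=11: full span → s += 11 → s = 11.0000
seg 3 [109.9°–257.1°] cycloidal, h=12: full span → s += 12 → s = 23.0000
seg 4 [257.1°–360°] cycloidal, h=21: θ=283.5° here. β=26.4, B=102.9. 21·(0.2566 − sin(2π·0.2566)/(2π)) = 2.0483 → s = 25.0483
radial distance = base radius + s = 18 + 25.0483 = 43.0483

43.0483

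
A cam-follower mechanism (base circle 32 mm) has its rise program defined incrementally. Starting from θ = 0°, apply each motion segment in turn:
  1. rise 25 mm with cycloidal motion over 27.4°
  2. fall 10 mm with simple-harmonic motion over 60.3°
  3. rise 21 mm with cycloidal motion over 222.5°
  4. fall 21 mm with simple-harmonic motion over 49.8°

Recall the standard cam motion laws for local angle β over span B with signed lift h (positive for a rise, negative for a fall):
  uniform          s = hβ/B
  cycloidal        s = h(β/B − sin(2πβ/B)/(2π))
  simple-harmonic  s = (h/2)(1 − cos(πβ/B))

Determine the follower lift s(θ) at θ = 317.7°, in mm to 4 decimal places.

seg 1 [0°–27.4°] cycloidal, h=25: full span → s += 25 → s = 25.0000
seg 2 [27.4°–87.7°] simple-harmonic, h=-10: full span → s += -10 → s = 15.0000
seg 3 [87.7°–310.2°] cycloidal, h=21: full span → s += 21 → s = 36.0000
seg 4 [310.2°–360°] simple-harmonic, h=-21: θ=317.7° here. β=7.5, B=49.8. -21/2·(1 − cos(π·0.1506)) = -1.1535 → s = 34.8465

34.8465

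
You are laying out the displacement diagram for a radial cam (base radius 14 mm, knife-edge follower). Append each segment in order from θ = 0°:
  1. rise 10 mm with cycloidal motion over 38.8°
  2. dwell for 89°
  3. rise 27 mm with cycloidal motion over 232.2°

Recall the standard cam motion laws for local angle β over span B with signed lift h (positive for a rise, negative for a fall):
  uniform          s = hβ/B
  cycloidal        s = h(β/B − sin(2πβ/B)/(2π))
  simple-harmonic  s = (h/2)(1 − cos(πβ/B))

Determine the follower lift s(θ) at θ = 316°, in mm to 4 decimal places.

seg 1 [0°–38.8°] cycloidal, h=10: full span → s += 10 → s = 10.0000
seg 2 [38.8°–127.8°] dwell: s stays 10.0000
seg 3 [127.8°–360°] cycloidal, h=27: θ=316° here. β=188.2, B=232.2. 27·(0.8105 − sin(2π·0.8105)/(2π)) = 25.8741 → s = 35.8741

35.8741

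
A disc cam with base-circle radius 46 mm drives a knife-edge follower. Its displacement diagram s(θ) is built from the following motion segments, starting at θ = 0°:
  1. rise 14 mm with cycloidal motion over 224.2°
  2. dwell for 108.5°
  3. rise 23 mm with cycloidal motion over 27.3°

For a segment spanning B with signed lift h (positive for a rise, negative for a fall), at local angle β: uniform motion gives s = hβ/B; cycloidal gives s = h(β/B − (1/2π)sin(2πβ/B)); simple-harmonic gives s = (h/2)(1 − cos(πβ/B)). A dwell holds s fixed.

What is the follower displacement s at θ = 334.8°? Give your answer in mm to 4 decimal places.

seg 1 [0°–224.2°] cycloidal, h=14: full span → s += 14 → s = 14.0000
seg 2 [224.2°–332.7°] dwell: s stays 14.0000
seg 3 [332.7°–360°] cycloidal, h=23: θ=334.8° here. β=2.1, B=27.3. 23·(0.0769 − sin(2π·0.0769)/(2π)) = 0.0681 → s = 14.0681

14.0681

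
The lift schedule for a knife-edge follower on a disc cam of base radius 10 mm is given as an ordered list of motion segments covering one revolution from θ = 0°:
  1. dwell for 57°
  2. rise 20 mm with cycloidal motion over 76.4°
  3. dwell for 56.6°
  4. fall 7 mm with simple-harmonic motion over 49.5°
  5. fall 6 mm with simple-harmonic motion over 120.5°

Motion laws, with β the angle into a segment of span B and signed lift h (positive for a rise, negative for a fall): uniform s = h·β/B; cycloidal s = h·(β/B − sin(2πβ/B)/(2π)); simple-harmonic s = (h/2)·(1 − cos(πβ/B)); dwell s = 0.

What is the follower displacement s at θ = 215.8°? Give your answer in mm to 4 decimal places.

seg 1 [0°–57°] dwell: s stays 0.0000
seg 2 [57°–133.4°] cycloidal, h=20: full span → s += 20 → s = 20.0000
seg 3 [133.4°–190°] dwell: s stays 20.0000
seg 4 [190°–239.5°] simple-harmonic, h=-7: θ=215.8° here. β=25.8, B=49.5. -7/2·(1 − cos(π·0.5212)) = -3.7331 → s = 16.2669

16.2669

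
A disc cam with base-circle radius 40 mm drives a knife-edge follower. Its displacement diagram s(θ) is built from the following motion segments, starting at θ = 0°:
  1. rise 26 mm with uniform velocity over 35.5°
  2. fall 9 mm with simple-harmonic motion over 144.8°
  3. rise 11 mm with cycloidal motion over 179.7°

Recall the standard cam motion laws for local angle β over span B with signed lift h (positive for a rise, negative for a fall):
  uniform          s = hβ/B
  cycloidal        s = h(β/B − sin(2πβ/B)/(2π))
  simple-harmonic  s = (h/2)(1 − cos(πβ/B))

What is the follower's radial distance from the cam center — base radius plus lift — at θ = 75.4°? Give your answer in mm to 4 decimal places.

seg 1 [0°–35.5°] uniform, h=26: full span → s += 26 → s = 26.0000
seg 2 [35.5°–180.3°] simple-harmonic, h=-9: θ=75.4° here. β=39.9, B=144.8. -9/2·(1 − cos(π·0.2756)) = -1.5834 → s = 24.4166
radial distance = base radius + s = 40 + 24.4166 = 64.4166

64.4166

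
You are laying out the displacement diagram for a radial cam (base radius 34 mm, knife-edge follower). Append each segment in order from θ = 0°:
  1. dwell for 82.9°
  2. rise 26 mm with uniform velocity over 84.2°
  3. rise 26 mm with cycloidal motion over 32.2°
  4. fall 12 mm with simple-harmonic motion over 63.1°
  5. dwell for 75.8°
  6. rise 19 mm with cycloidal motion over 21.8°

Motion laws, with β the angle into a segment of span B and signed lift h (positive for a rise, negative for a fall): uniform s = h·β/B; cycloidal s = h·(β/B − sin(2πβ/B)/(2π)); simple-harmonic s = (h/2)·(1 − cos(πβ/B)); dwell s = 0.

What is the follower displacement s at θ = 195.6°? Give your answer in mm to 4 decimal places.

seg 1 [0°–82.9°] dwell: s stays 0.0000
seg 2 [82.9°–167.1°] uniform, h=26: full span → s += 26 → s = 26.0000
seg 3 [167.1°–199.3°] cycloidal, h=26: θ=195.6° here. β=28.5, B=32.2. 26·(0.8851 − sin(2π·0.8851)/(2π)) = 25.7471 → s = 51.7471

51.7471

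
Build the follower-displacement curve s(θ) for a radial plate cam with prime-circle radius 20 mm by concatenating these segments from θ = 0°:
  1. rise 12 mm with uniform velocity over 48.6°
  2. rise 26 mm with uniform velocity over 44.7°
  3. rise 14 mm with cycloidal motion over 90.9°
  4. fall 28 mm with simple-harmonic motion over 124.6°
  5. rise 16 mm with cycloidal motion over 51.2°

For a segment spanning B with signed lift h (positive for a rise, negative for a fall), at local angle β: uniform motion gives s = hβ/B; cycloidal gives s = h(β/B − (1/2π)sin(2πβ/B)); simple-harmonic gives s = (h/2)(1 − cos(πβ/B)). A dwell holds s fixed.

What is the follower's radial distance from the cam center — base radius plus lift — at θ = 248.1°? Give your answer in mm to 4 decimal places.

seg 1 [0°–48.6°] uniform, h=12: full span → s += 12 → s = 12.0000
seg 2 [48.6°–93.3°] uniform, h=26: full span → s += 26 → s = 38.0000
seg 3 [93.3°–184.2°] cycloidal, h=14: full span → s += 14 → s = 52.0000
seg 4 [184.2°–308.8°] simple-harmonic, h=-28: θ=248.1° here. β=63.9, B=124.6. -28/2·(1 − cos(π·0.5128)) = -14.5646 → s = 37.4354
radial distance = base radius + s = 20 + 37.4354 = 57.4354

57.4354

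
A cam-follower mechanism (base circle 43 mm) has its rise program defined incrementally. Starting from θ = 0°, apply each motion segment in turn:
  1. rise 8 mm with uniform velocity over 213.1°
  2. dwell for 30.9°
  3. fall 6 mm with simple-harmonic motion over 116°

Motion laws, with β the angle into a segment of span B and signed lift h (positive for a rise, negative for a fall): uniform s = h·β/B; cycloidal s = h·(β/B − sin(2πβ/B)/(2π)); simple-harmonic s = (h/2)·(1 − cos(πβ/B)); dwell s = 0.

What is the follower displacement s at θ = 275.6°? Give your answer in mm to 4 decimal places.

seg 1 [0°–213.1°] uniform, h=8: full span → s += 8 → s = 8.0000
seg 2 [213.1°–244°] dwell: s stays 8.0000
seg 3 [244°–360°] simple-harmonic, h=-6: θ=275.6° here. β=31.6, B=116. -6/2·(1 − cos(π·0.2724)) = -1.0332 → s = 6.9668

6.9668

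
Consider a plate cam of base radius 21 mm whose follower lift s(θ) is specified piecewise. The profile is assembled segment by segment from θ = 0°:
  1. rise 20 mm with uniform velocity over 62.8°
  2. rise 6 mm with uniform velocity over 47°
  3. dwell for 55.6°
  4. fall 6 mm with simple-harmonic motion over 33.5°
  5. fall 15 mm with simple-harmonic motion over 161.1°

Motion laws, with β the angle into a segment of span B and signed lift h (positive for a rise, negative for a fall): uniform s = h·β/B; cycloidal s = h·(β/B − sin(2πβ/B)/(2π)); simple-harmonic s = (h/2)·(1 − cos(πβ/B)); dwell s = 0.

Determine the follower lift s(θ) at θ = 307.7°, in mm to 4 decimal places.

seg 1 [0°–62.8°] uniform, h=20: full span → s += 20 → s = 20.0000
seg 2 [62.8°–109.8°] uniform, h=6: full span → s += 6 → s = 26.0000
seg 3 [109.8°–165.4°] dwell: s stays 26.0000
seg 4 [165.4°–198.9°] simple-harmonic, h=-6: full span → s += -6 → s = 20.0000
seg 5 [198.9°–360°] simple-harmonic, h=-15: θ=307.7° here. β=108.8, B=161.1. -15/2·(1 − cos(π·0.6754)) = -11.4259 → s = 8.5741

8.5741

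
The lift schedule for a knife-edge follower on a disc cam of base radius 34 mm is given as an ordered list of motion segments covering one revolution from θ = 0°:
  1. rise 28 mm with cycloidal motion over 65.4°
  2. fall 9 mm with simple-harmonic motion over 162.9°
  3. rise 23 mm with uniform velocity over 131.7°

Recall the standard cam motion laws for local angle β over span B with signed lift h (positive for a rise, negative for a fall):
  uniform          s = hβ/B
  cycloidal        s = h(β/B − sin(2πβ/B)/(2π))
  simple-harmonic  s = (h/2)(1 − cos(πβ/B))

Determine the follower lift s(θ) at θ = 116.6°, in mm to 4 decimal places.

seg 1 [0°–65.4°] cycloidal, h=28: full span → s += 28 → s = 28.0000
seg 2 [65.4°–228.3°] simple-harmonic, h=-9: θ=116.6° here. β=51.2, B=162.9. -9/2·(1 − cos(π·0.3143)) = -2.0212 → s = 25.9788

25.9788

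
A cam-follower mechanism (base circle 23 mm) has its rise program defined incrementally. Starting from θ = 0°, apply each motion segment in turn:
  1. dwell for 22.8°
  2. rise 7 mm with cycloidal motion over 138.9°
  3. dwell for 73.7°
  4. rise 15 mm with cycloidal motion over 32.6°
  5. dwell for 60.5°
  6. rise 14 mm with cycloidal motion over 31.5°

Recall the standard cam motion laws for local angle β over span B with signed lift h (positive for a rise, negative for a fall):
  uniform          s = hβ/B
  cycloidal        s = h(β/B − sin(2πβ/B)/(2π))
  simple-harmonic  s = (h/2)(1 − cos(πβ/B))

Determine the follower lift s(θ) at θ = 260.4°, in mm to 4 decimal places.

seg 1 [0°–22.8°] dwell: s stays 0.0000
seg 2 [22.8°–161.7°] cycloidal, h=7: full span → s += 7 → s = 7.0000
seg 3 [161.7°–235.4°] dwell: s stays 7.0000
seg 4 [235.4°–268°] cycloidal, h=15: θ=260.4° here. β=25, B=32.6. 15·(0.7669 − sin(2π·0.7669)/(2π)) = 13.8770 → s = 20.8770

20.8770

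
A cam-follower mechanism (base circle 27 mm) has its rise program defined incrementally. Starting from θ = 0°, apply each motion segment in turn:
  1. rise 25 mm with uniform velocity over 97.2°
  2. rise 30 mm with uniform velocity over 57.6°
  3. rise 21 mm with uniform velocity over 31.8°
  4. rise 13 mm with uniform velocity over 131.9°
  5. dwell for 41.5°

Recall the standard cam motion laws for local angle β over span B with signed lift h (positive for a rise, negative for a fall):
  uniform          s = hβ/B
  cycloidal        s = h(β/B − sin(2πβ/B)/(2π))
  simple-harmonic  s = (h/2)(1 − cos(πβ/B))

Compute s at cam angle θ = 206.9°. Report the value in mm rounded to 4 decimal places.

seg 1 [0°–97.2°] uniform, h=25: full span → s += 25 → s = 25.0000
seg 2 [97.2°–154.8°] uniform, h=30: full span → s += 30 → s = 55.0000
seg 3 [154.8°–186.6°] uniform, h=21: full span → s += 21 → s = 76.0000
seg 4 [186.6°–318.5°] uniform, h=13: θ=206.9° here. β=20.3, B=131.9. 13·20.3/131.9 = 2.0008 → s = 78.0008

78.0008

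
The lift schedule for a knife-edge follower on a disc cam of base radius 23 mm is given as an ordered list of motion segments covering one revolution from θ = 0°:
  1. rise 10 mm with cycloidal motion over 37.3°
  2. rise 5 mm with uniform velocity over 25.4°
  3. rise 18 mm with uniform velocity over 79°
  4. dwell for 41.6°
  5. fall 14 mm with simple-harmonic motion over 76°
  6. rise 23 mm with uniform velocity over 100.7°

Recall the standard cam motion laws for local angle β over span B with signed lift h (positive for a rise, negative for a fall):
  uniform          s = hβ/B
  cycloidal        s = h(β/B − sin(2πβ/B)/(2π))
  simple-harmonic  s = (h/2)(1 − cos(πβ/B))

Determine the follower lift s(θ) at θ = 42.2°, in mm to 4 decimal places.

seg 1 [0°–37.3°] cycloidal, h=10: full span → s += 10 → s = 10.0000
seg 2 [37.3°–62.7°] uniform, h=5: θ=42.2° here. β=4.9, B=25.4. 5·4.9/25.4 = 0.9646 → s = 10.9646

10.9646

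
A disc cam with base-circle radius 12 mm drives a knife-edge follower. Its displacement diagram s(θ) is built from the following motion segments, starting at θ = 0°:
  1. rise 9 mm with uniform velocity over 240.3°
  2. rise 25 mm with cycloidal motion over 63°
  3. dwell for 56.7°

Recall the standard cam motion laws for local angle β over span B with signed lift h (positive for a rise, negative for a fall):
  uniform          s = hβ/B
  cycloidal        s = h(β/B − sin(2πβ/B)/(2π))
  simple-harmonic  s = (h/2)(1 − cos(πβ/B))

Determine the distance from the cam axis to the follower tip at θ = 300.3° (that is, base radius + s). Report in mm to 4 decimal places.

seg 1 [0°–240.3°] uniform, h=9: full span → s += 9 → s = 9.0000
seg 2 [240.3°–303.3°] cycloidal, h=25: θ=300.3° here. β=60, B=63. 25·(0.9524 − sin(2π·0.9524)/(2π)) = 24.9823 → s = 33.9823
radial distance = base radius + s = 12 + 33.9823 = 45.9823

45.9823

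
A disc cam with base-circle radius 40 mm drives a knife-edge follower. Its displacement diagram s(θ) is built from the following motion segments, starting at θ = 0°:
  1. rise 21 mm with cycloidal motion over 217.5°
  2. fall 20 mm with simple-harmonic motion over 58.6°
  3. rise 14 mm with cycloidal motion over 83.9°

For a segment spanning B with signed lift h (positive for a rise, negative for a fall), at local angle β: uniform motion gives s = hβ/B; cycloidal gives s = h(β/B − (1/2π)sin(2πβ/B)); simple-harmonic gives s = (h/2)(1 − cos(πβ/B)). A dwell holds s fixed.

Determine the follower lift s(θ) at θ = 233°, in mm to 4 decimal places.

seg 1 [0°–217.5°] cycloidal, h=21: full span → s += 21 → s = 21.0000
seg 2 [217.5°–276.1°] simple-harmonic, h=-20: θ=233° here. β=15.5, B=58.6. -20/2·(1 − cos(π·0.2645)) = -3.2584 → s = 17.7416

17.7416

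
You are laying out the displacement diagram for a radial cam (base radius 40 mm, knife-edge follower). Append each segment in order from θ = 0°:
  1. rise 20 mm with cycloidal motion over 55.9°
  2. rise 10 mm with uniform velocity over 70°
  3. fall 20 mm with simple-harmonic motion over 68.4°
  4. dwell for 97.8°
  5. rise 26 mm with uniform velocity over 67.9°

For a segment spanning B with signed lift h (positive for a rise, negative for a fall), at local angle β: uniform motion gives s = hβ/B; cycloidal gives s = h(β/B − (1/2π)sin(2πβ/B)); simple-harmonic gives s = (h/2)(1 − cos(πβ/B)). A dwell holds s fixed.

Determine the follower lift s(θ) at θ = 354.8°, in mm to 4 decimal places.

seg 1 [0°–55.9°] cycloidal, h=20: full span → s += 20 → s = 20.0000
seg 2 [55.9°–125.9°] uniform, h=10: full span → s += 10 → s = 30.0000
seg 3 [125.9°–194.3°] simple-harmonic, h=-20: full span → s += -20 → s = 10.0000
seg 4 [194.3°–292.1°] dwell: s stays 10.0000
seg 5 [292.1°–360°] uniform, h=26: θ=354.8° here. β=62.7, B=67.9. 26·62.7/67.9 = 24.0088 → s = 34.0088

34.0088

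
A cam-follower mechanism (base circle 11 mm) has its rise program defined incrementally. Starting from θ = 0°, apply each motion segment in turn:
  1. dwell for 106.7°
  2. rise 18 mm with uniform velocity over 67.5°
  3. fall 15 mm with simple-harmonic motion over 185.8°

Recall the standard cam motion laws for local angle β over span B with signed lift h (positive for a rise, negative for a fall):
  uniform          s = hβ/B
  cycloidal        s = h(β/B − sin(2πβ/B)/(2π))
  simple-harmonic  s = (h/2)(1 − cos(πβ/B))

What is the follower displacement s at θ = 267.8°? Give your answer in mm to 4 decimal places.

seg 1 [0°–106.7°] dwell: s stays 0.0000
seg 2 [106.7°–174.2°] uniform, h=18: full span → s += 18 → s = 18.0000
seg 3 [174.2°–360°] simple-harmonic, h=-15: θ=267.8° here. β=93.6, B=185.8. -15/2·(1 − cos(π·0.5038)) = -7.5888 → s = 10.4112

10.4112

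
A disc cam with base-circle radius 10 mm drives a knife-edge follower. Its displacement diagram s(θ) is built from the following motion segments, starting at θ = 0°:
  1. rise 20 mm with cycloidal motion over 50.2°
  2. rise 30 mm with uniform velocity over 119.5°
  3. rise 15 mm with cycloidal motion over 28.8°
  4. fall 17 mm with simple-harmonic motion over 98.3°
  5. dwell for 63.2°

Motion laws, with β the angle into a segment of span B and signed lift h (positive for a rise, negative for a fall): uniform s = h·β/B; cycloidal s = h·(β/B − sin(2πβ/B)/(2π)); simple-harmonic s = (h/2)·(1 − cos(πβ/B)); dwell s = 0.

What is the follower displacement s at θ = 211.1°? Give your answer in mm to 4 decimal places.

seg 1 [0°–50.2°] cycloidal, h=20: full span → s += 20 → s = 20.0000
seg 2 [50.2°–169.7°] uniform, h=30: full span → s += 30 → s = 50.0000
seg 3 [169.7°–198.5°] cycloidal, h=15: full span → s += 15 → s = 65.0000
seg 4 [198.5°–296.8°] simple-harmonic, h=-17: θ=211.1° here. β=12.6, B=98.3. -17/2·(1 − cos(π·0.1282)) = -0.6799 → s = 64.3201

64.3201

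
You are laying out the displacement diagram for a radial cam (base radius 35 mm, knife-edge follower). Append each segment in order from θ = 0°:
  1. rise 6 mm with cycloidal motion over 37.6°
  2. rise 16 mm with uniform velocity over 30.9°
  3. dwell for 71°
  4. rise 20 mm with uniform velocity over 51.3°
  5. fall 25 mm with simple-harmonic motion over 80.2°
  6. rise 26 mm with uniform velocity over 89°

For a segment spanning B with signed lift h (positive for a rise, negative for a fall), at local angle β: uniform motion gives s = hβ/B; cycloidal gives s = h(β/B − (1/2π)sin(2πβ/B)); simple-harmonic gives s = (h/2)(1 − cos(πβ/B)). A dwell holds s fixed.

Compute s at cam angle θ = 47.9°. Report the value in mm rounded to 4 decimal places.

seg 1 [0°–37.6°] cycloidal, h=6: full span → s += 6 → s = 6.0000
seg 2 [37.6°–68.5°] uniform, h=16: θ=47.9° here. β=10.3, B=30.9. 16·10.3/30.9 = 5.3333 → s = 11.3333

11.3333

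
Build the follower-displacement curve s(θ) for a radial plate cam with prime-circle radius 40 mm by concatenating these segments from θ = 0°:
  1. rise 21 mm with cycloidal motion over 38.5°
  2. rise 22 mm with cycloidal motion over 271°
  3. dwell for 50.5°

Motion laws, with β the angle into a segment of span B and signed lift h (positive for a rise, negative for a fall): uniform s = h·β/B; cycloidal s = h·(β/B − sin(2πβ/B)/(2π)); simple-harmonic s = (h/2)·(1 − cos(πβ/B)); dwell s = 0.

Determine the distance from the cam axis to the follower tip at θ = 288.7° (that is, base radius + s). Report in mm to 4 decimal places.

seg 1 [0°–38.5°] cycloidal, h=21: full span → s += 21 → s = 21.0000
seg 2 [38.5°–309.5°] cycloidal, h=22: θ=288.7° here. β=250.2, B=271. 22·(0.9232 − sin(2π·0.9232)/(2π)) = 21.9353 → s = 42.9353
radial distance = base radius + s = 40 + 42.9353 = 82.9353

82.9353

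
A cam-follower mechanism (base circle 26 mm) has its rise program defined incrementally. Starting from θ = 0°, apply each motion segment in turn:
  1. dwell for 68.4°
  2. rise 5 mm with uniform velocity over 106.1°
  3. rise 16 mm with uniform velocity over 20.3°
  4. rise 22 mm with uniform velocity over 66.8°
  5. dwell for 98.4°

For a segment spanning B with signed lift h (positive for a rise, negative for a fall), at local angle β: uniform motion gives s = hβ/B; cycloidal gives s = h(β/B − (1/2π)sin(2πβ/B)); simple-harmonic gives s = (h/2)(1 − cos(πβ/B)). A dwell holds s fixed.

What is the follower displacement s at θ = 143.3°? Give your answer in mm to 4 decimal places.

seg 1 [0°–68.4°] dwell: s stays 0.0000
seg 2 [68.4°–174.5°] uniform, h=5: θ=143.3° here. β=74.9, B=106.1. 5·74.9/106.1 = 3.5297 → s = 3.5297

3.5297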